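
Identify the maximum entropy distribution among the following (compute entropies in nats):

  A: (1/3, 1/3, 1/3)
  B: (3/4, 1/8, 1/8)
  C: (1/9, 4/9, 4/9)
A

For a discrete distribution over n outcomes, entropy is maximized by the uniform distribution.

Computing entropies:
H(A) = 1.0986 nats
H(B) = 0.7356 nats
H(C) = 0.9650 nats

The uniform distribution (where all probabilities equal 1/3) achieves the maximum entropy of log_e(3) = 1.0986 nats.

Distribution A has the highest entropy.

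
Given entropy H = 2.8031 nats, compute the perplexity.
16.4957

Perplexity is e^H (or exp(H) for natural log).

H = 2.8031 nats
Perplexity = e^2.8031 = 16.4957

Interpretation: The model's uncertainty is equivalent to choosing uniformly among 16.5 options.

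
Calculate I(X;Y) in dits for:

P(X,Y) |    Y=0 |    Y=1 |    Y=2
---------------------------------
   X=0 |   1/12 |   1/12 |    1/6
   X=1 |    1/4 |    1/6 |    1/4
0.0041 dits

Mutual information: I(X;Y) = H(X) + H(Y) - H(X,Y)

Marginals:
P(X) = (1/3, 2/3), H(X) = 0.2764 dits
P(Y) = (1/3, 1/4, 5/12), H(Y) = 0.4680 dits

Joint entropy: H(X,Y) = 0.7403 dits

I(X;Y) = 0.2764 + 0.4680 - 0.7403 = 0.0041 dits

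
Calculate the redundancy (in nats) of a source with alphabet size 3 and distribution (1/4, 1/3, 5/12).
0.0211 nats

Redundancy measures how far a source is from maximum entropy:
R = H_max - H(X)

Maximum entropy for 3 symbols: H_max = log_e(3) = 1.0986 nats
Actual entropy: H(X) = 1.0776 nats
Redundancy: R = 1.0986 - 1.0776 = 0.0211 nats

This redundancy represents potential for compression: the source could be compressed by 0.0211 nats per symbol.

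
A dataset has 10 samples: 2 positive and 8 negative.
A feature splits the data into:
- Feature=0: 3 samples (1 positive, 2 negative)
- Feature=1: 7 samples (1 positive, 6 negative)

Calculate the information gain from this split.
0.0323 bits

Information Gain = H(Y) - H(Y|Feature)

Before split:
P(positive) = 2/10 = 0.2000
H(Y) = 0.7219 bits

After split:
Feature=0: H = 0.9183 bits (weight = 3/10)
Feature=1: H = 0.5917 bits (weight = 7/10)
H(Y|Feature) = (3/10)×0.9183 + (7/10)×0.5917 = 0.6897 bits

Information Gain = 0.7219 - 0.6897 = 0.0323 bits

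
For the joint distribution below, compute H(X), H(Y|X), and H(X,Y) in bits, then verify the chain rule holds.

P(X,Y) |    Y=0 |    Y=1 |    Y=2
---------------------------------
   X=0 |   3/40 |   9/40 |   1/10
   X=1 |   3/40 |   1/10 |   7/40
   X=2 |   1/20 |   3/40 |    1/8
H(X,Y) = 3.0206, H(X) = 1.5589, H(Y|X) = 1.4617 (all in bits)

Chain rule: H(X,Y) = H(X) + H(Y|X)

Left side — joint entropy directly:
H(X,Y) = -Σ p(x,y) log p(x,y) = 3.0206 bits

Right side — compute H(Y|X) from the conditional distributions:
P(X) = (2/5, 7/20, 1/4), so H(X) = 1.5589 bits
H(Y|X) = Σ_x P(X=x) · H(Y|X=x):
  P(Y|X=0) = (3/16, 9/16, 1/4), H(Y|X=0) = 1.4197, weight P(X=0) = 2/5
  P(Y|X=1) = (3/14, 2/7, 1/2), H(Y|X=1) = 1.4926, weight P(X=1) = 7/20
  P(Y|X=2) = (1/5, 3/10, 1/2), H(Y|X=2) = 1.4855, weight P(X=2) = 1/4
H(Y|X) = 1.4617 bits

H(X) + H(Y|X) = 1.5589 + 1.4617 = 3.0206 bits

Both sides equal 3.0206 bits. ✓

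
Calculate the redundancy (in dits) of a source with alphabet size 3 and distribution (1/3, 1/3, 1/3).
0.0000 dits

Redundancy measures how far a source is from maximum entropy:
R = H_max - H(X)

Maximum entropy for 3 symbols: H_max = log_10(3) = 0.4771 dits
Actual entropy: H(X) = 0.4771 dits
Redundancy: R = 0.4771 - 0.4771 = 0.0000 dits

This redundancy represents potential for compression: the source could be compressed by 0.0000 dits per symbol.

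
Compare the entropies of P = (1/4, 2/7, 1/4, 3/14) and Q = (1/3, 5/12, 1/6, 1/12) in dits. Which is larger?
P

Computing entropies in dits:
H(P) = 0.5998
H(Q) = 0.5371

Distribution P has higher entropy.

Intuition: The distribution closer to uniform (more spread out) has higher entropy.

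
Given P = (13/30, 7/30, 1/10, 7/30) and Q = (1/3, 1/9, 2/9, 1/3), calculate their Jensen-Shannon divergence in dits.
0.0133 dits

Jensen-Shannon divergence is:
JSD(P||Q) = 0.5 × D_KL(P||M) + 0.5 × D_KL(Q||M)
where M = 0.5 × (P + Q) is the mixture distribution.

M = 0.5 × (13/30, 7/30, 1/10, 7/30) + 0.5 × (1/3, 1/9, 2/9, 1/3) = (0.383333, 0.172222, 0.161111, 0.283333)

D_KL(P||M) = 0.0135 dits
D_KL(Q||M) = 0.0132 dits

JSD(P||Q) = 0.5 × 0.0135 + 0.5 × 0.0132 = 0.0133 dits

Unlike KL divergence, JSD is symmetric and bounded: 0 ≤ JSD ≤ log(2).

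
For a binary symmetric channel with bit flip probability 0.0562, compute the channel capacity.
0.6878 bits

For a binary symmetric channel (BSC) with error probability p:
Capacity C = 1 - H(p) bits per symbol

where H(p) = -p log₂(p) - (1-p) log₂(1-p) is the binary entropy function.

H(0.0562) = 0.3122 bits
C = 1 - 0.3122 = 0.6878 bits per symbol

This means we can reliably transmit up to 0.6878 bits of information per channel use.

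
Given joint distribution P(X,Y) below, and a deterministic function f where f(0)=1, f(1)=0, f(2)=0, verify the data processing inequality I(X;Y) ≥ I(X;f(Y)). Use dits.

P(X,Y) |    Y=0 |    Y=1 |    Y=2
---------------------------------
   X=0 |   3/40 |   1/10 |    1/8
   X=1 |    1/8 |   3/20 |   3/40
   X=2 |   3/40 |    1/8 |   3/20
I(X;Y) = 0.0106, I(X;f(Y)) = 0.0041, inequality holds: 0.0106 ≥ 0.0041

Data Processing Inequality: For any Markov chain X → Y → Z, we have I(X;Y) ≥ I(X;Z).

Here Z = f(Y) is a deterministic function of Y, forming X → Y → Z.

Original I(X;Y) = 0.0106 dits

After applying f:
P(X,Z) where Z=f(Y):
- P(X,Z=0) = P(X,Y=1) + P(X,Y=2)
- P(X,Z=1) = P(X,Y=0)

I(X;Z) = I(X;f(Y)) = 0.0041 dits

Verification: 0.0106 ≥ 0.0041 ✓

Information cannot be created by processing; the function f can only lose information about X.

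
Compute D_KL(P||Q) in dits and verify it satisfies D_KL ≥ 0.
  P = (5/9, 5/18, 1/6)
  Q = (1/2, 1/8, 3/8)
0.0631 dits

KL divergence satisfies the Gibbs inequality: D_KL(P||Q) ≥ 0 for all distributions P, Q.

D_KL(P||Q) = Σ p(x) log(p(x)/q(x))
Term by term:
  x=0: 5/9 × log_10[(5/9)/(1/2)] = 0.0254
  x=1: 5/18 × log_10[(5/18)/(1/8)] = 0.0963
  x=2: 1/6 × log_10[(1/6)/(3/8)] = -0.0587
D_KL(P||Q) = 0.0631 dits

D_KL(P||Q) = 0.0631 ≥ 0 ✓

This non-negativity is a fundamental property: relative entropy cannot be negative because it measures how different Q is from P.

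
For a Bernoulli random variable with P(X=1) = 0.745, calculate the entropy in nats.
0.5678 nats

The binary entropy function is:
H(p) = -p log(p) - (1-p) log(1-p)

H(0.745) = -0.745 × log_e(0.745) - 0.255 × log_e(0.255)
H(0.745) = 0.5678 nats

Note: Binary entropy is maximized at p=0.5 (H=1 bit) and minimized at p=0 or p=1 (H=0).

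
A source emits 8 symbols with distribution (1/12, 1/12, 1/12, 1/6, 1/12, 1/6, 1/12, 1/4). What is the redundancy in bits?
0.1446 bits

Redundancy measures how far a source is from maximum entropy:
R = H_max - H(X)

Maximum entropy for 8 symbols: H_max = log_2(8) = 3.0000 bits
Actual entropy: H(X) = 2.8554 bits
Redundancy: R = 3.0000 - 2.8554 = 0.1446 bits

This redundancy represents potential for compression: the source could be compressed by 0.1446 bits per symbol.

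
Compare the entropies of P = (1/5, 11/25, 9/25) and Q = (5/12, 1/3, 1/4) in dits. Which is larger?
Q

Computing entropies in dits:
H(P) = 0.4564
H(Q) = 0.4680

Distribution Q has higher entropy.

Intuition: The distribution closer to uniform (more spread out) has higher entropy.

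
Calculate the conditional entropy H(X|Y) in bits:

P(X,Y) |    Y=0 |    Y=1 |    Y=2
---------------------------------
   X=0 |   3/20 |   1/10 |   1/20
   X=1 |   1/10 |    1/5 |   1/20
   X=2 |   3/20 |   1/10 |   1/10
1.5245 bits

Using the chain rule: H(X|Y) = H(X,Y) - H(Y)

First, compute H(X,Y) = 3.0464 bits

Marginal P(Y) = (2/5, 2/5, 1/5)
H(Y) = 1.5219 bits

H(X|Y) = H(X,Y) - H(Y) = 3.0464 - 1.5219 = 1.5245 bits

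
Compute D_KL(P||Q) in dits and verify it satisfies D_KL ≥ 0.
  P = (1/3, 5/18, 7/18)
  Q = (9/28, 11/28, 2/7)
0.0155 dits

KL divergence satisfies the Gibbs inequality: D_KL(P||Q) ≥ 0 for all distributions P, Q.

D_KL(P||Q) = Σ p(x) log(p(x)/q(x))
Term by term:
  x=0: 1/3 × log_10[(1/3)/(9/28)] = 0.0053
  x=1: 5/18 × log_10[(5/18)/(11/28)] = -0.0418
  x=2: 7/18 × log_10[(7/18)/(2/7)] = 0.0521
D_KL(P||Q) = 0.0155 dits

D_KL(P||Q) = 0.0155 ≥ 0 ✓

This non-negativity is a fundamental property: relative entropy cannot be negative because it measures how different Q is from P.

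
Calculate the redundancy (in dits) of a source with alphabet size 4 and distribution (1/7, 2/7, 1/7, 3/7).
0.0475 dits

Redundancy measures how far a source is from maximum entropy:
R = H_max - H(X)

Maximum entropy for 4 symbols: H_max = log_10(4) = 0.6021 dits
Actual entropy: H(X) = 0.5546 dits
Redundancy: R = 0.6021 - 0.5546 = 0.0475 dits

This redundancy represents potential for compression: the source could be compressed by 0.0475 dits per symbol.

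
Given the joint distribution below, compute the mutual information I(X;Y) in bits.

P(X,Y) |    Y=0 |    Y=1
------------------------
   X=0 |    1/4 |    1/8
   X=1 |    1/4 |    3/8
0.0488 bits

Mutual information: I(X;Y) = H(X) + H(Y) - H(X,Y)

Marginals:
P(X) = (3/8, 5/8), H(X) = 0.9544 bits
P(Y) = (1/2, 1/2), H(Y) = 1.0000 bits

Joint entropy: H(X,Y) = 1.9056 bits

I(X;Y) = 0.9544 + 1.0000 - 1.9056 = 0.0488 bits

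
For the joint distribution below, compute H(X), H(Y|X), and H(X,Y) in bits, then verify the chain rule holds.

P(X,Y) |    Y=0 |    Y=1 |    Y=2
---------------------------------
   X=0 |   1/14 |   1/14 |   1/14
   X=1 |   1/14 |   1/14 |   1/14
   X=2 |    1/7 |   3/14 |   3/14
H(X,Y) = 2.9852, H(X) = 1.4138, H(Y|X) = 1.5714 (all in bits)

Chain rule: H(X,Y) = H(X) + H(Y|X)

Left side — joint entropy directly:
H(X,Y) = -Σ p(x,y) log p(x,y) = 2.9852 bits

Right side — compute H(Y|X) from the conditional distributions:
P(X) = (3/14, 3/14, 4/7), so H(X) = 1.4138 bits
H(Y|X) = Σ_x P(X=x) · H(Y|X=x):
  P(Y|X=0) = (1/3, 1/3, 1/3), H(Y|X=0) = 1.5850, weight P(X=0) = 3/14
  P(Y|X=1) = (1/3, 1/3, 1/3), H(Y|X=1) = 1.5850, weight P(X=1) = 3/14
  P(Y|X=2) = (1/4, 3/8, 3/8), H(Y|X=2) = 1.5613, weight P(X=2) = 4/7
H(Y|X) = 1.5714 bits

H(X) + H(Y|X) = 1.4138 + 1.5714 = 2.9852 bits

Both sides equal 2.9852 bits. ✓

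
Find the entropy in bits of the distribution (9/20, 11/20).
0.9928 bits

Shannon entropy is H(X) = -Σ p(x) log p(x).

For P = (9/20, 11/20):
H = -9/20 × log_2(9/20) -11/20 × log_2(11/20)
H = 0.9928 bits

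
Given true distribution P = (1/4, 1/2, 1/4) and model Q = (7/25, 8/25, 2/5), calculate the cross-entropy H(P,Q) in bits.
1.6115 bits

Cross-entropy: H(P,Q) = -Σ p(x) log q(x)

Alternatively: H(P,Q) = H(P) + D_KL(P||Q)
H(P) = 1.5000 bits
D_KL(P||Q) = 0.1115 bits

H(P,Q) = 1.5000 + 0.1115 = 1.6115 bits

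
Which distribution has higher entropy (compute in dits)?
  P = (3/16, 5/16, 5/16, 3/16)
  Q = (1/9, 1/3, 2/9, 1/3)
P

Computing entropies in dits:
H(P) = 0.5883
H(Q) = 0.5693

Distribution P has higher entropy.

Intuition: The distribution closer to uniform (more spread out) has higher entropy.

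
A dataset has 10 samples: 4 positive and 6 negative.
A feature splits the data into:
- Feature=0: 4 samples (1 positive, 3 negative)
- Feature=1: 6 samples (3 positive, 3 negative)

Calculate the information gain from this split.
0.0464 bits

Information Gain = H(Y) - H(Y|Feature)

Before split:
P(positive) = 4/10 = 0.4000
H(Y) = 0.9710 bits

After split:
Feature=0: H = 0.8113 bits (weight = 4/10)
Feature=1: H = 1.0000 bits (weight = 6/10)
H(Y|Feature) = (4/10)×0.8113 + (6/10)×1.0000 = 0.9245 bits

Information Gain = 0.9710 - 0.9245 = 0.0464 bits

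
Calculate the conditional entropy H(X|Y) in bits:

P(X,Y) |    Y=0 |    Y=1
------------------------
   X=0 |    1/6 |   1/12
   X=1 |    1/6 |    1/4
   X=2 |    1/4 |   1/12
1.4793 bits

Using the chain rule: H(X|Y) = H(X,Y) - H(Y)

First, compute H(X,Y) = 2.4591 bits

Marginal P(Y) = (7/12, 5/12)
H(Y) = 0.9799 bits

H(X|Y) = H(X,Y) - H(Y) = 2.4591 - 0.9799 = 1.4793 bits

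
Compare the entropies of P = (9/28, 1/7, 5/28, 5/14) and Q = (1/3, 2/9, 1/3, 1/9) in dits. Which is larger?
P

Computing entropies in dits:
H(P) = 0.5725
H(Q) = 0.5693

Distribution P has higher entropy.

Intuition: The distribution closer to uniform (more spread out) has higher entropy.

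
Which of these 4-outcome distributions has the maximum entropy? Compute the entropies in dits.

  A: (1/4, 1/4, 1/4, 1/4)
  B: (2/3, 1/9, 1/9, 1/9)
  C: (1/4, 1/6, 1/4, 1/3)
A

For a discrete distribution over n outcomes, entropy is maximized by the uniform distribution.

Computing entropies:
H(A) = 0.6021 dits
H(B) = 0.4355 dits
H(C) = 0.5898 dits

The uniform distribution (where all probabilities equal 1/4) achieves the maximum entropy of log_10(4) = 0.6021 dits.

Distribution A has the highest entropy.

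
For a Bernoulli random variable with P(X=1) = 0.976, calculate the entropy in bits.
0.1633 bits

The binary entropy function is:
H(p) = -p log(p) - (1-p) log(1-p)

H(0.976) = -0.976 × log_2(0.976) - 0.024 × log_2(0.024)
H(0.976) = 0.1633 bits

Note: Binary entropy is maximized at p=0.5 (H=1 bit) and minimized at p=0 or p=1 (H=0).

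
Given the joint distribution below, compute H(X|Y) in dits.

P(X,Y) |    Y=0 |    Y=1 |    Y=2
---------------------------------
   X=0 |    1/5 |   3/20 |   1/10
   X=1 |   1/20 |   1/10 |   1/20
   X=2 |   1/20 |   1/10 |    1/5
0.4223 dits

Using the chain rule: H(X|Y) = H(X,Y) - H(Y)

First, compute H(X,Y) = 0.8983 dits

Marginal P(Y) = (3/10, 7/20, 7/20)
H(Y) = 0.4760 dits

H(X|Y) = H(X,Y) - H(Y) = 0.8983 - 0.4760 = 0.4223 dits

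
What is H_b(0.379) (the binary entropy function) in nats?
0.6636 nats

The binary entropy function is:
H(p) = -p log(p) - (1-p) log(1-p)

H(0.379) = -0.379 × log_e(0.379) - 0.621 × log_e(0.621)
H(0.379) = 0.6636 nats

Note: Binary entropy is maximized at p=0.5 (H=1 bit) and minimized at p=0 or p=1 (H=0).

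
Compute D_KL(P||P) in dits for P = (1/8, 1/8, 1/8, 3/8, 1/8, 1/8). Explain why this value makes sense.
0.0000 dits

KL divergence satisfies the Gibbs inequality: D_KL(P||Q) ≥ 0 for all distributions P, Q.

D_KL(P||Q) = Σ p(x) log(p(x)/q(x))
Each term is p(x) × log_10(p(x)/p(x)) = p(x) × log_10(1) = 0, so the sum is 0.
D_KL(P||Q) = 0.0000 dits

When P = Q, the KL divergence is exactly 0, as there is no 'divergence' between identical distributions.

This non-negativity is a fundamental property: relative entropy cannot be negative because it measures how different Q is from P.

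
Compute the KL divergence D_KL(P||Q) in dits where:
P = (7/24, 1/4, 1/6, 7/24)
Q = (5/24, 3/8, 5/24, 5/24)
0.0251 dits

KL divergence: D_KL(P||Q) = Σ p(x) log(p(x)/q(x))

Computing term by term:
  x=0: 7/24 × log_10[(7/24)/(5/24)] = 7/24 × 0.1461 = 0.0426
  x=1: 1/4 × log_10[(1/4)/(3/8)] = 1/4 × -0.1761 = -0.0440
  x=2: 1/6 × log_10[(1/6)/(5/24)] = 1/6 × -0.0969 = -0.0162
  x=3: 7/24 × log_10[(7/24)/(5/24)] = 7/24 × 0.1461 = 0.0426

D_KL(P||Q) = 0.0251 dits

Note: KL divergence is always non-negative and equals 0 iff P = Q.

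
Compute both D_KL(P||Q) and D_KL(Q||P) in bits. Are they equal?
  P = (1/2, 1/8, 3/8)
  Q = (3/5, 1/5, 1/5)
D_KL(P||Q) = 0.1238, D_KL(Q||P) = 0.1121

KL divergence is not symmetric: D_KL(P||Q) ≠ D_KL(Q||P) in general.

D_KL(P||Q) = 0.1238 bits
D_KL(Q||P) = 0.1121 bits

No, they are not equal!

This asymmetry is why KL divergence is not a true distance metric.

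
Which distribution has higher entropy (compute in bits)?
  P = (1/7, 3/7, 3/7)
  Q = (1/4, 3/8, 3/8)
Q

Computing entropies in bits:
H(P) = 1.4488
H(Q) = 1.5613

Distribution Q has higher entropy.

Intuition: The distribution closer to uniform (more spread out) has higher entropy.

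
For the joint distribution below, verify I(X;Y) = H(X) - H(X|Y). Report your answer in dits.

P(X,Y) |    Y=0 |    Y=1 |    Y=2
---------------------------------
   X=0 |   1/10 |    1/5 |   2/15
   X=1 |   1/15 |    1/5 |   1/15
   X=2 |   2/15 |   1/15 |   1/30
I(X;Y) = 0.0253 dits

Mutual information has multiple equivalent forms:
- I(X;Y) = H(X) - H(X|Y)
- I(X;Y) = H(Y) - H(Y|X)
- I(X;Y) = H(X) + H(Y) - H(X,Y)

Computing all quantities:
H(X) = 0.4639, H(Y) = 0.4588, H(X,Y) = 0.8974
H(X|Y) = 0.4386, H(Y|X) = 0.4335

Verification:
H(X) - H(X|Y) = 0.4639 - 0.4386 = 0.0253
H(Y) - H(Y|X) = 0.4588 - 0.4335 = 0.0253
H(X) + H(Y) - H(X,Y) = 0.4639 + 0.4588 - 0.8974 = 0.0253

All forms give I(X;Y) = 0.0253 dits. ✓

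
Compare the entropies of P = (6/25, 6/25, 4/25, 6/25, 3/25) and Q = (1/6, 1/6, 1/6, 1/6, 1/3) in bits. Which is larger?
P

Computing entropies in bits:
H(P) = 2.2725
H(Q) = 2.2516

Distribution P has higher entropy.

Intuition: The distribution closer to uniform (more spread out) has higher entropy.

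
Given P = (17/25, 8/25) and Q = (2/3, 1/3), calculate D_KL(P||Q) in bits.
0.0006 bits

KL divergence: D_KL(P||Q) = Σ p(x) log(p(x)/q(x))

Computing term by term:
  x=0: 17/25 × log_2[(17/25)/(2/3)] = 17/25 × 0.0286 = 0.0194
  x=1: 8/25 × log_2[(8/25)/(1/3)] = 8/25 × -0.0589 = -0.0188

D_KL(P||Q) = 0.0006 bits

Note: KL divergence is always non-negative and equals 0 iff P = Q.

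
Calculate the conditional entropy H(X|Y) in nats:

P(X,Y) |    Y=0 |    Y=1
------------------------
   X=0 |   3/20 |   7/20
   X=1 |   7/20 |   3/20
0.6109 nats

Using the chain rule: H(X|Y) = H(X,Y) - H(Y)

First, compute H(X,Y) = 1.3040 nats

Marginal P(Y) = (1/2, 1/2)
H(Y) = 0.6931 nats

H(X|Y) = H(X,Y) - H(Y) = 1.3040 - 0.6931 = 0.6109 nats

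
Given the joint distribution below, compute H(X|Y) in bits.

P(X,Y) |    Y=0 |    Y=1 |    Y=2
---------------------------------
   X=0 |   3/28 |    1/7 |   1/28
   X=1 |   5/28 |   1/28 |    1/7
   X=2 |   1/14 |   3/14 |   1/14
1.3947 bits

Using the chain rule: H(X|Y) = H(X,Y) - H(Y)

First, compute H(X,Y) = 2.9547 bits

Marginal P(Y) = (5/14, 11/28, 1/4)
H(Y) = 1.5601 bits

H(X|Y) = H(X,Y) - H(Y) = 2.9547 - 1.5601 = 1.3947 bits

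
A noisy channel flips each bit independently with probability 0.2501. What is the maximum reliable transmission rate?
0.1886 bits

For a binary symmetric channel (BSC) with error probability p:
Capacity C = 1 - H(p) bits per symbol

where H(p) = -p log₂(p) - (1-p) log₂(1-p) is the binary entropy function.

H(0.2501) = 0.8114 bits
C = 1 - 0.8114 = 0.1886 bits per symbol

This means we can reliably transmit up to 0.1886 bits of information per channel use.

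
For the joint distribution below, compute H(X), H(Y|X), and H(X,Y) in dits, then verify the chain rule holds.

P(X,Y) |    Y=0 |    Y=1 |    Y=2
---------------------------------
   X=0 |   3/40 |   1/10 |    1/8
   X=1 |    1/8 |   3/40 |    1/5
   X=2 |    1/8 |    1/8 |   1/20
H(X,Y) = 0.9251, H(X) = 0.4729, H(Y|X) = 0.4522 (all in dits)

Chain rule: H(X,Y) = H(X) + H(Y|X)

Left side — joint entropy directly:
H(X,Y) = -Σ p(x,y) log p(x,y) = 0.9251 dits

Right side — compute H(Y|X) from the conditional distributions:
P(X) = (3/10, 2/5, 3/10), so H(X) = 0.4729 dits
H(Y|X) = Σ_x P(X=x) · H(Y|X=x):
  P(Y|X=0) = (1/4, 1/3, 5/12), H(Y|X=0) = 0.4680, weight P(X=0) = 3/10
  P(Y|X=1) = (5/16, 3/16, 1/2), H(Y|X=1) = 0.4447, weight P(X=1) = 2/5
  P(Y|X=2) = (5/12, 5/12, 1/6), H(Y|X=2) = 0.4465, weight P(X=2) = 3/10
H(Y|X) = 0.4522 dits

H(X) + H(Y|X) = 0.4729 + 0.4522 = 0.9251 dits

Both sides equal 0.9251 dits. ✓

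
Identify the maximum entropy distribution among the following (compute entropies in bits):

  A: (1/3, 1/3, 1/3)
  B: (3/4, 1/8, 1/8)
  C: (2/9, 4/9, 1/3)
A

For a discrete distribution over n outcomes, entropy is maximized by the uniform distribution.

Computing entropies:
H(A) = 1.5850 bits
H(B) = 1.0613 bits
H(C) = 1.5305 bits

The uniform distribution (where all probabilities equal 1/3) achieves the maximum entropy of log_2(3) = 1.5850 bits.

Distribution A has the highest entropy.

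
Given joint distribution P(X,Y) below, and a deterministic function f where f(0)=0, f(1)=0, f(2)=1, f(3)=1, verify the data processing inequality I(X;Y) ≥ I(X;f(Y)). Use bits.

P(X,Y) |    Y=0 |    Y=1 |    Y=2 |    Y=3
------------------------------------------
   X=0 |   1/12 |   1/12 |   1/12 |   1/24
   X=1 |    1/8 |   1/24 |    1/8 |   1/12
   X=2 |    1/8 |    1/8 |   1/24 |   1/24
I(X;Y) = 0.0774, I(X;f(Y)) = 0.0504, inequality holds: 0.0774 ≥ 0.0504

Data Processing Inequality: For any Markov chain X → Y → Z, we have I(X;Y) ≥ I(X;Z).

Here Z = f(Y) is a deterministic function of Y, forming X → Y → Z.

Original I(X;Y) = 0.0774 bits

After applying f:
P(X,Z) where Z=f(Y):
- P(X,Z=0) = P(X,Y=0) + P(X,Y=1)
- P(X,Z=1) = P(X,Y=2) + P(X,Y=3)

I(X;Z) = I(X;f(Y)) = 0.0504 bits

Verification: 0.0774 ≥ 0.0504 ✓

Information cannot be created by processing; the function f can only lose information about X.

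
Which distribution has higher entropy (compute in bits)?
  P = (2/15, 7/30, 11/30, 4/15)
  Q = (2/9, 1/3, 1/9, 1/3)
P

Computing entropies in bits:
H(P) = 1.9167
H(Q) = 1.8911

Distribution P has higher entropy.

Intuition: The distribution closer to uniform (more spread out) has higher entropy.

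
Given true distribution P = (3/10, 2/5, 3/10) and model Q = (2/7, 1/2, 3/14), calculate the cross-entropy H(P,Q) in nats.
1.1152 nats

Cross-entropy: H(P,Q) = -Σ p(x) log q(x)

Alternatively: H(P,Q) = H(P) + D_KL(P||Q)
H(P) = 1.0889 nats
D_KL(P||Q) = 0.0263 nats

H(P,Q) = 1.0889 + 0.0263 = 1.1152 nats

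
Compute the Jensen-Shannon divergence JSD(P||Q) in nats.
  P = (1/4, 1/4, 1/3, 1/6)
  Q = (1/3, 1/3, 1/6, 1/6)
0.0201 nats

Jensen-Shannon divergence is:
JSD(P||Q) = 0.5 × D_KL(P||M) + 0.5 × D_KL(Q||M)
where M = 0.5 × (P + Q) is the mixture distribution.

M = 0.5 × (1/4, 1/4, 1/3, 1/6) + 0.5 × (1/3, 1/3, 1/6, 1/6) = (7/24, 7/24, 1/4, 1/6)

D_KL(P||M) = 0.0188 nats
D_KL(Q||M) = 0.0214 nats

JSD(P||Q) = 0.5 × 0.0188 + 0.5 × 0.0214 = 0.0201 nats

Unlike KL divergence, JSD is symmetric and bounded: 0 ≤ JSD ≤ log(2).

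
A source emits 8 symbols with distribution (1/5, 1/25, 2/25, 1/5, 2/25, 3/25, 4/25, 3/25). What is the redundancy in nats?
0.1007 nats

Redundancy measures how far a source is from maximum entropy:
R = H_max - H(X)

Maximum entropy for 8 symbols: H_max = log_e(8) = 2.0794 nats
Actual entropy: H(X) = 1.9787 nats
Redundancy: R = 2.0794 - 1.9787 = 0.1007 nats

This redundancy represents potential for compression: the source could be compressed by 0.1007 nats per symbol.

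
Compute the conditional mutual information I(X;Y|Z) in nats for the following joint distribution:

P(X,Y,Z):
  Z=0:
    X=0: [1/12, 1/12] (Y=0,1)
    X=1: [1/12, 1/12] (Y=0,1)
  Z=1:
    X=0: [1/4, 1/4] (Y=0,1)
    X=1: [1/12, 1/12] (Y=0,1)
0.0000 nats

Conditional mutual information: I(X;Y|Z) = H(X|Z) + H(Y|Z) - H(X,Y|Z)

H(Z) = 0.6365
H(X,Z) = 1.2425 → H(X|Z) = 0.6059
H(Y,Z) = 1.3297 → H(Y|Z) = 0.6931
H(X,Y,Z) = 1.9356 → H(X,Y|Z) = 1.2991

I(X;Y|Z) = 0.6059 + 0.6931 - 1.2991 = 0.0000 nats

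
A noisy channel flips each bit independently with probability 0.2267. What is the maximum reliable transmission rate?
0.2278 bits

For a binary symmetric channel (BSC) with error probability p:
Capacity C = 1 - H(p) bits per symbol

where H(p) = -p log₂(p) - (1-p) log₂(1-p) is the binary entropy function.

H(0.2267) = 0.7722 bits
C = 1 - 0.7722 = 0.2278 bits per symbol

This means we can reliably transmit up to 0.2278 bits of information per channel use.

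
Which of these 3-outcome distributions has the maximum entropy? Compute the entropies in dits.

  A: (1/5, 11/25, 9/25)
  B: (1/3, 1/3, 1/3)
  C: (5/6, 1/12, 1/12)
B

For a discrete distribution over n outcomes, entropy is maximized by the uniform distribution.

Computing entropies:
H(A) = 0.4564 dits
H(B) = 0.4771 dits
H(C) = 0.2458 dits

The uniform distribution (where all probabilities equal 1/3) achieves the maximum entropy of log_10(3) = 0.4771 dits.

Distribution B has the highest entropy.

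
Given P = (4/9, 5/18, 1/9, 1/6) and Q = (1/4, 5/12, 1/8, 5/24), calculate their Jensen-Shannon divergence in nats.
0.0222 nats

Jensen-Shannon divergence is:
JSD(P||Q) = 0.5 × D_KL(P||M) + 0.5 × D_KL(Q||M)
where M = 0.5 × (P + Q) is the mixture distribution.

M = 0.5 × (4/9, 5/18, 1/9, 1/6) + 0.5 × (1/4, 5/12, 1/8, 5/24) = (0.347222, 0.347222, 0.118056, 3/16)

D_KL(P||M) = 0.0214 nats
D_KL(Q||M) = 0.0229 nats

JSD(P||Q) = 0.5 × 0.0214 + 0.5 × 0.0229 = 0.0222 nats

Unlike KL divergence, JSD is symmetric and bounded: 0 ≤ JSD ≤ log(2).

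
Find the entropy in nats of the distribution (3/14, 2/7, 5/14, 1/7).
1.3337 nats

Shannon entropy is H(X) = -Σ p(x) log p(x).

For P = (3/14, 2/7, 5/14, 1/7):
H = -3/14 × log_e(3/14) -2/7 × log_e(2/7) -5/14 × log_e(5/14) -1/7 × log_e(1/7)
H = 1.3337 nats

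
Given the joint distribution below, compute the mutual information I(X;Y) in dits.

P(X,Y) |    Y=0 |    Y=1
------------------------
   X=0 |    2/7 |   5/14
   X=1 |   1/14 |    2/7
0.0136 dits

Mutual information: I(X;Y) = H(X) + H(Y) - H(X,Y)

Marginals:
P(X) = (9/14, 5/14), H(X) = 0.2831 dits
P(Y) = (5/14, 9/14), H(Y) = 0.2831 dits

Joint entropy: H(X,Y) = 0.5525 dits

I(X;Y) = 0.2831 + 0.2831 - 0.5525 = 0.0136 dits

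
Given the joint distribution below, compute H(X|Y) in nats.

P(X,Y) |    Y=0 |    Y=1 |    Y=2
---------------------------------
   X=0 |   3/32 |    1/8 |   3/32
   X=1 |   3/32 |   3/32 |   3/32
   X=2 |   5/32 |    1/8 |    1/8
1.0818 nats

Using the chain rule: H(X|Y) = H(X,Y) - H(Y)

First, compute H(X,Y) = 2.1794 nats

Marginal P(Y) = (11/32, 11/32, 5/16)
H(Y) = 1.0976 nats

H(X|Y) = H(X,Y) - H(Y) = 2.1794 - 1.0976 = 1.0818 nats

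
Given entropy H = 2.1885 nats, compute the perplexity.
8.9218

Perplexity is e^H (or exp(H) for natural log).

H = 2.1885 nats
Perplexity = e^2.1885 = 8.9218

Interpretation: The model's uncertainty is equivalent to choosing uniformly among 8.9 options.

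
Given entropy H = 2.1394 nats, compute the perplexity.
8.4943

Perplexity is e^H (or exp(H) for natural log).

H = 2.1394 nats
Perplexity = e^2.1394 = 8.4943

Interpretation: The model's uncertainty is equivalent to choosing uniformly among 8.5 options.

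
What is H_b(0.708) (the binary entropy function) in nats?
0.6039 nats

The binary entropy function is:
H(p) = -p log(p) - (1-p) log(1-p)

H(0.708) = -0.708 × log_e(0.708) - 0.292 × log_e(0.292)
H(0.708) = 0.6039 nats

Note: Binary entropy is maximized at p=0.5 (H=1 bit) and minimized at p=0 or p=1 (H=0).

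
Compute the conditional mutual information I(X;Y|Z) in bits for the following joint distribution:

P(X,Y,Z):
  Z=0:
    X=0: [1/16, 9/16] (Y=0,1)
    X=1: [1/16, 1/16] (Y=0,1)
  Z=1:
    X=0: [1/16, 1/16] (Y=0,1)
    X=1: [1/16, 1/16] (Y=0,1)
0.0694 bits

Conditional mutual information: I(X;Y|Z) = H(X|Z) + H(Y|Z) - H(X,Y|Z)

H(Z) = 0.8113
H(X,Z) = 1.5488 → H(X|Z) = 0.7375
H(Y,Z) = 1.5488 → H(Y|Z) = 0.7375
H(X,Y,Z) = 2.2169 → H(X,Y|Z) = 1.4056

I(X;Y|Z) = 0.7375 + 0.7375 - 1.4056 = 0.0694 bits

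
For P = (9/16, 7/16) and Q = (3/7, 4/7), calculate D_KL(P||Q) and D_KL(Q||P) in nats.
D_KL(P||Q) = 0.0361, D_KL(Q||P) = 0.0361

KL divergence is not symmetric: D_KL(P||Q) ≠ D_KL(Q||P) in general.

D_KL(P||Q) = 0.0361 nats
D_KL(Q||P) = 0.0361 nats

In this case they happen to be equal (to 4 decimal places).

This asymmetry is why KL divergence is not a true distance metric.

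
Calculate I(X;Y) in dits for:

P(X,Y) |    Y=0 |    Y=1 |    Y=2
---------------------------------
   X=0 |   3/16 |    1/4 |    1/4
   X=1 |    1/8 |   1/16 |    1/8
0.0068 dits

Mutual information: I(X;Y) = H(X) + H(Y) - H(X,Y)

Marginals:
P(X) = (11/16, 5/16), H(X) = 0.2697 dits
P(Y) = (5/16, 5/16, 3/8), H(Y) = 0.4755 dits

Joint entropy: H(X,Y) = 0.7384 dits

I(X;Y) = 0.2697 + 0.4755 - 0.7384 = 0.0068 dits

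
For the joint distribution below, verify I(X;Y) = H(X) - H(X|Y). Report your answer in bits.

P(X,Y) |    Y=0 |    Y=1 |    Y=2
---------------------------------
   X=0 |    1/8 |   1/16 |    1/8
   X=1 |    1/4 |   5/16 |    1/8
I(X;Y) = 0.0579 bits

Mutual information has multiple equivalent forms:
- I(X;Y) = H(X) - H(X|Y)
- I(X;Y) = H(Y) - H(Y|X)
- I(X;Y) = H(X) + H(Y) - H(X,Y)

Computing all quantities:
H(X) = 0.8960, H(Y) = 1.5613, H(X,Y) = 2.3994
H(X|Y) = 0.8381, H(Y|X) = 1.5034

Verification:
H(X) - H(X|Y) = 0.8960 - 0.8381 = 0.0579
H(Y) - H(Y|X) = 1.5613 - 1.5034 = 0.0579
H(X) + H(Y) - H(X,Y) = 0.8960 + 1.5613 - 2.3994 = 0.0579

All forms give I(X;Y) = 0.0579 bits. ✓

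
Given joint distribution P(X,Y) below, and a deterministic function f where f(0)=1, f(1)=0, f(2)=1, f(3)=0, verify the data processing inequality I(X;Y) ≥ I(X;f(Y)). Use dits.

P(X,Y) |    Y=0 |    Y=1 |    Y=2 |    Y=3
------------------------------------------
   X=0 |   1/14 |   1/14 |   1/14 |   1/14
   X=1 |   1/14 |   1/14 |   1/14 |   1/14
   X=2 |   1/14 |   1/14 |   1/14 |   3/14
I(X;Y) = 0.0145, I(X;f(Y)) = 0.0061, inequality holds: 0.0145 ≥ 0.0061

Data Processing Inequality: For any Markov chain X → Y → Z, we have I(X;Y) ≥ I(X;Z).

Here Z = f(Y) is a deterministic function of Y, forming X → Y → Z.

Original I(X;Y) = 0.0145 dits

After applying f:
P(X,Z) where Z=f(Y):
- P(X,Z=0) = P(X,Y=1) + P(X,Y=3)
- P(X,Z=1) = P(X,Y=0) + P(X,Y=2)

I(X;Z) = I(X;f(Y)) = 0.0061 dits

Verification: 0.0145 ≥ 0.0061 ✓

Information cannot be created by processing; the function f can only lose information about X.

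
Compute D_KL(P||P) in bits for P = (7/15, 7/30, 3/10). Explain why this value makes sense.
0.0000 bits

KL divergence satisfies the Gibbs inequality: D_KL(P||Q) ≥ 0 for all distributions P, Q.

D_KL(P||Q) = Σ p(x) log(p(x)/q(x))
Each term is p(x) × log_2(p(x)/p(x)) = p(x) × log_2(1) = 0, so the sum is 0.
D_KL(P||Q) = 0.0000 bits

When P = Q, the KL divergence is exactly 0, as there is no 'divergence' between identical distributions.

This non-negativity is a fundamental property: relative entropy cannot be negative because it measures how different Q is from P.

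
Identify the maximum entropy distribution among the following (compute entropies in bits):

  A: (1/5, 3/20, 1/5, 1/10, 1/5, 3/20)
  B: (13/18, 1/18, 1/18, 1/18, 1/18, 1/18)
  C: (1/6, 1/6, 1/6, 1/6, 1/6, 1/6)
C

For a discrete distribution over n outcomes, entropy is maximized by the uniform distribution.

Computing entropies:
H(A) = 2.5464 bits
H(B) = 1.4974 bits
H(C) = 2.5850 bits

The uniform distribution (where all probabilities equal 1/6) achieves the maximum entropy of log_2(6) = 2.5850 bits.

Distribution C has the highest entropy.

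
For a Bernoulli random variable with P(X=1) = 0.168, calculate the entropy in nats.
0.4527 nats

The binary entropy function is:
H(p) = -p log(p) - (1-p) log(1-p)

H(0.168) = -0.168 × log_e(0.168) - 0.832 × log_e(0.832)
H(0.168) = 0.4527 nats

Note: Binary entropy is maximized at p=0.5 (H=1 bit) and minimized at p=0 or p=1 (H=0).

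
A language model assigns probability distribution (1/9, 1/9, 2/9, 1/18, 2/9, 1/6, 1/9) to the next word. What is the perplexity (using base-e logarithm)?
6.4243

Perplexity is e^H (or exp(H) for natural log).

First, H = -Σ p log p = 1.8601 nats
Perplexity = e^1.8601 = 6.4243

Interpretation: The model's uncertainty is equivalent to choosing uniformly among 6.4 options.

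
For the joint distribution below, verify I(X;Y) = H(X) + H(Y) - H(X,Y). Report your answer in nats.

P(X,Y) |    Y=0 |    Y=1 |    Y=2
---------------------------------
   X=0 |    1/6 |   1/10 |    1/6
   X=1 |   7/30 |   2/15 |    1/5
I(X;Y) = 0.0006 nats

Mutual information has multiple equivalent forms:
- I(X;Y) = H(X) - H(X|Y)
- I(X;Y) = H(Y) - H(Y|X)
- I(X;Y) = H(X) + H(Y) - H(X,Y)

Computing all quantities:
H(X) = 0.6842, H(Y) = 1.0740, H(X,Y) = 1.7576
H(X|Y) = 0.6837, H(Y|X) = 1.0734

Verification:
H(X) - H(X|Y) = 0.6842 - 0.6837 = 0.0006
H(Y) - H(Y|X) = 1.0740 - 1.0734 = 0.0006
H(X) + H(Y) - H(X,Y) = 0.6842 + 1.0740 - 1.7576 = 0.0006

All forms give I(X;Y) = 0.0006 nats. ✓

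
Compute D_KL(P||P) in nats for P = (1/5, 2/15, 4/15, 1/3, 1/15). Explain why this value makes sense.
0.0000 nats

KL divergence satisfies the Gibbs inequality: D_KL(P||Q) ≥ 0 for all distributions P, Q.

D_KL(P||Q) = Σ p(x) log(p(x)/q(x))
Each term is p(x) × log_e(p(x)/p(x)) = p(x) × log_e(1) = 0, so the sum is 0.
D_KL(P||Q) = 0.0000 nats

When P = Q, the KL divergence is exactly 0, as there is no 'divergence' between identical distributions.

This non-negativity is a fundamental property: relative entropy cannot be negative because it measures how different Q is from P.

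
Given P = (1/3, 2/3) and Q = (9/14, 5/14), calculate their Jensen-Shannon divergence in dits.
0.0212 dits

Jensen-Shannon divergence is:
JSD(P||Q) = 0.5 × D_KL(P||M) + 0.5 × D_KL(Q||M)
where M = 0.5 × (P + Q) is the mixture distribution.

M = 0.5 × (1/3, 2/3) + 0.5 × (9/14, 5/14) = (0.488095, 0.511905)

D_KL(P||M) = 0.0213 dits
D_KL(Q||M) = 0.0211 dits

JSD(P||Q) = 0.5 × 0.0213 + 0.5 × 0.0211 = 0.0212 dits

Unlike KL divergence, JSD is symmetric and bounded: 0 ≤ JSD ≤ log(2).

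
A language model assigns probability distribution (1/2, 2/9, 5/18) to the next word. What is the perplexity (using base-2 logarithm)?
2.8197

Perplexity is 2^H (or exp(H) for natural log).

First, H = -Σ p log p = 1.4955 bits
Perplexity = 2^1.4955 = 2.8197

Interpretation: The model's uncertainty is equivalent to choosing uniformly among 2.8 options.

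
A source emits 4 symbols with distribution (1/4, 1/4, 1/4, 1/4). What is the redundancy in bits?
0.0000 bits

Redundancy measures how far a source is from maximum entropy:
R = H_max - H(X)

Maximum entropy for 4 symbols: H_max = log_2(4) = 2.0000 bits
Actual entropy: H(X) = 2.0000 bits
Redundancy: R = 2.0000 - 2.0000 = 0.0000 bits

This redundancy represents potential for compression: the source could be compressed by 0.0000 bits per symbol.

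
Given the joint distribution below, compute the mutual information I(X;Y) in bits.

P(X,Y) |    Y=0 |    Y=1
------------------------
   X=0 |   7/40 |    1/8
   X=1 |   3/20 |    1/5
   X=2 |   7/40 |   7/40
0.0112 bits

Mutual information: I(X;Y) = H(X) + H(Y) - H(X,Y)

Marginals:
P(X) = (3/10, 7/20, 7/20), H(X) = 1.5813 bits
P(Y) = (1/2, 1/2), H(Y) = 1.0000 bits

Joint entropy: H(X,Y) = 2.5701 bits

I(X;Y) = 1.5813 + 1.0000 - 2.5701 = 0.0112 bits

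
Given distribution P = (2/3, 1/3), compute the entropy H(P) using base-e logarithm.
0.6365 nats

Shannon entropy is H(X) = -Σ p(x) log p(x).

For P = (2/3, 1/3):
H = -2/3 × log_e(2/3) -1/3 × log_e(1/3)
H = 0.6365 nats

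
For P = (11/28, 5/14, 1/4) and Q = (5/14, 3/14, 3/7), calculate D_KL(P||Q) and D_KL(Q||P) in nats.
D_KL(P||Q) = 0.0851, D_KL(Q||P) = 0.0875

KL divergence is not symmetric: D_KL(P||Q) ≠ D_KL(Q||P) in general.

D_KL(P||Q) = 0.0851 nats
D_KL(Q||P) = 0.0875 nats

No, they are not equal!

This asymmetry is why KL divergence is not a true distance metric.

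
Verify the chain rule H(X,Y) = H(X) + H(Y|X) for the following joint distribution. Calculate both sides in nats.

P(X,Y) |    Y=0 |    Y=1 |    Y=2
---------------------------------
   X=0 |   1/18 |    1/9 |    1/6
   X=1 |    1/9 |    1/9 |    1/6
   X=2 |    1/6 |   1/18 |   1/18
H(X,Y) = 2.1100, H(X) = 1.0893, H(Y|X) = 1.0207 (all in nats)

Chain rule: H(X,Y) = H(X) + H(Y|X)

Left side — joint entropy directly:
H(X,Y) = -Σ p(x,y) log p(x,y) = 2.1100 nats

Right side — compute H(Y|X) from the conditional distributions:
P(X) = (1/3, 7/18, 5/18), so H(X) = 1.0893 nats
H(Y|X) = Σ_x P(X=x) · H(Y|X=x):
  P(Y|X=0) = (1/6, 1/3, 1/2), H(Y|X=0) = 1.0114, weight P(X=0) = 1/3
  P(Y|X=1) = (2/7, 2/7, 3/7), H(Y|X=1) = 1.0790, weight P(X=1) = 7/18
  P(Y|X=2) = (3/5, 1/5, 1/5), H(Y|X=2) = 0.9503, weight P(X=2) = 5/18
H(Y|X) = 1.0207 nats

H(X) + H(Y|X) = 1.0893 + 1.0207 = 2.1100 nats

Both sides equal 2.1100 nats. ✓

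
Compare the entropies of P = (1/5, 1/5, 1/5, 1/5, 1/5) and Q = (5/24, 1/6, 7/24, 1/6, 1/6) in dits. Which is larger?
P

Computing entropies in dits:
H(P) = 0.6990
H(Q) = 0.6871

Distribution P has higher entropy.

Intuition: The distribution closer to uniform (more spread out) has higher entropy.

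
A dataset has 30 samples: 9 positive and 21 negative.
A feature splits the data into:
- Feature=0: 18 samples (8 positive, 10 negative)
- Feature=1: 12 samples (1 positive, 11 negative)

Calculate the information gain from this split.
0.1211 bits

Information Gain = H(Y) - H(Y|Feature)

Before split:
P(positive) = 9/30 = 0.3000
H(Y) = 0.8813 bits

After split:
Feature=0: H = 0.9911 bits (weight = 18/30)
Feature=1: H = 0.4138 bits (weight = 12/30)
H(Y|Feature) = (18/30)×0.9911 + (12/30)×0.4138 = 0.7602 bits

Information Gain = 0.8813 - 0.7602 = 0.1211 bits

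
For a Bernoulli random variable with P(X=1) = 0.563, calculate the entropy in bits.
0.9885 bits

The binary entropy function is:
H(p) = -p log(p) - (1-p) log(1-p)

H(0.563) = -0.563 × log_2(0.563) - 0.437 × log_2(0.437)
H(0.563) = 0.9885 bits

Note: Binary entropy is maximized at p=0.5 (H=1 bit) and minimized at p=0 or p=1 (H=0).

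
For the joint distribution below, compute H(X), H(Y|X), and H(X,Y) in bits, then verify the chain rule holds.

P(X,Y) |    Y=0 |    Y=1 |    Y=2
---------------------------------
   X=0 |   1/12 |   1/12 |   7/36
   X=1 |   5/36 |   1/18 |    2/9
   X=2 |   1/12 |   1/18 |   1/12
H(X,Y) = 2.9955, H(X) = 1.5391, H(Y|X) = 1.4563 (all in bits)

Chain rule: H(X,Y) = H(X) + H(Y|X)

Left side — joint entropy directly:
H(X,Y) = -Σ p(x,y) log p(x,y) = 2.9955 bits

Right side — compute H(Y|X) from the conditional distributions:
P(X) = (13/36, 5/12, 2/9), so H(X) = 1.5391 bits
H(Y|X) = Σ_x P(X=x) · H(Y|X=x):
  P(Y|X=0) = (3/13, 3/13, 7/13), H(Y|X=0) = 1.4573, weight P(X=0) = 13/36
  P(Y|X=1) = (1/3, 2/15, 8/15), H(Y|X=1) = 1.3996, weight P(X=1) = 5/12
  P(Y|X=2) = (3/8, 1/4, 3/8), H(Y|X=2) = 1.5613, weight P(X=2) = 2/9
H(Y|X) = 1.4563 bits

H(X) + H(Y|X) = 1.5391 + 1.4563 = 2.9955 bits

Both sides equal 2.9955 bits. ✓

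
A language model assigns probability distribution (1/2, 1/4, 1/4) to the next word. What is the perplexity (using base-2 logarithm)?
2.8284

Perplexity is 2^H (or exp(H) for natural log).

First, H = -Σ p log p = 1.5000 bits
Perplexity = 2^1.5000 = 2.8284

Interpretation: The model's uncertainty is equivalent to choosing uniformly among 2.8 options.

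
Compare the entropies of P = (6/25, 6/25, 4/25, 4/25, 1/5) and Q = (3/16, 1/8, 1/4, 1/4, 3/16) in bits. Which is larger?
P

Computing entropies in bits:
H(P) = 2.2987
H(Q) = 2.2806

Distribution P has higher entropy.

Intuition: The distribution closer to uniform (more spread out) has higher entropy.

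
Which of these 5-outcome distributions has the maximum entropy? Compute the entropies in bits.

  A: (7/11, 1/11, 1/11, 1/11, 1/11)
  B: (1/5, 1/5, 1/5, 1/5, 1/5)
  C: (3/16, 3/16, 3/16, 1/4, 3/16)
B

For a discrete distribution over n outcomes, entropy is maximized by the uniform distribution.

Computing entropies:
H(A) = 1.6729 bits
H(B) = 2.3219 bits
H(C) = 2.3113 bits

The uniform distribution (where all probabilities equal 1/5) achieves the maximum entropy of log_2(5) = 2.3219 bits.

Distribution B has the highest entropy.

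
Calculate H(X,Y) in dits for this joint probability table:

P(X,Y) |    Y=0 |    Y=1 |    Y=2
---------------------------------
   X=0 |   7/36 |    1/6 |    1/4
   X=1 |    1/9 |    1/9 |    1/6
0.7602 dits

Joint entropy is H(X,Y) = -Σ_{x,y} p(x,y) log p(x,y).

Summing over all non-zero entries:
H(X,Y) = -[7/36·log_10(7/36) + 1/6·log_10(1/6) + 1/4·log_10(1/4) + 1/9·log_10(1/9) + 1/9·log_10(1/9) + 1/6·log_10(1/6)]
H(X,Y) = 0.7602 dits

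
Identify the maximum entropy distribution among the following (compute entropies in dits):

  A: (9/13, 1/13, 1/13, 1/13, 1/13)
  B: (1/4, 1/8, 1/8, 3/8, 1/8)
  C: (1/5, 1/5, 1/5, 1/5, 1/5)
C

For a discrete distribution over n outcomes, entropy is maximized by the uniform distribution.

Computing entropies:
H(A) = 0.4533 dits
H(B) = 0.6489 dits
H(C) = 0.6990 dits

The uniform distribution (where all probabilities equal 1/5) achieves the maximum entropy of log_10(5) = 0.6990 dits.

Distribution C has the highest entropy.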